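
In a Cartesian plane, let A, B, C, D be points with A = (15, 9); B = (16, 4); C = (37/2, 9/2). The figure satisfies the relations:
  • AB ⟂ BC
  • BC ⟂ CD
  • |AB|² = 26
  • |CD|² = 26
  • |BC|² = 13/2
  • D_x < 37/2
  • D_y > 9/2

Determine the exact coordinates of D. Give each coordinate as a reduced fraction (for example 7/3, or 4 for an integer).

D = (35/2, 19/2)

1. D_x = 35/2  [[BC ⟂ CD ⇒ 5/2x+1/2y-97/2=0] ∩ [|D−(37/2, 9/2)|²=26]]
2. D_y = 19/2  [[BC ⟂ CD ⇒ 5/2x+1/2y-97/2=0] ∩ [|D−(37/2, 9/2)|²=26]]
   so D = (35/2, 19/2)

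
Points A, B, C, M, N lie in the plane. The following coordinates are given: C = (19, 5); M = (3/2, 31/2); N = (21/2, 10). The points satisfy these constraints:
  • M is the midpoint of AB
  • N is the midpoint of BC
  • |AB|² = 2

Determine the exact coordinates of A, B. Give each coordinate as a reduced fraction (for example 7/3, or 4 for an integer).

A = (1, 16)
B = (2, 15)

1. B_x = 2  [B = 2·N−C = 2·(21/2, 10)−(19, 5)]
2. B_y = 15  [B = 2·N−C = 2·(21/2, 10)−(19, 5)]
   so B = (2, 15)
3. A_x = 1  [A = 2·M−B = 2·(3/2, 31/2)−(2, 15)]
4. A_y = 16  [A = 2·M−B = 2·(3/2, 31/2)−(2, 15)]
   so A = (1, 16)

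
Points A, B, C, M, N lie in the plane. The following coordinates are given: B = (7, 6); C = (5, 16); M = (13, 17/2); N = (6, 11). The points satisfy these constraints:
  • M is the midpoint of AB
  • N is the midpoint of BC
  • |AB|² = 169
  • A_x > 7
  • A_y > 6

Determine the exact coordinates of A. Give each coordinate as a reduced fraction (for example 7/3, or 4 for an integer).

1. A_x = 19  [A = 2·M−B = 2·(13, 17/2)−(7, 6)]
2. A_y = 11  [A = 2·M−B = 2·(13, 17/2)−(7, 6)]
   so A = (19, 11)

A = (19, 11)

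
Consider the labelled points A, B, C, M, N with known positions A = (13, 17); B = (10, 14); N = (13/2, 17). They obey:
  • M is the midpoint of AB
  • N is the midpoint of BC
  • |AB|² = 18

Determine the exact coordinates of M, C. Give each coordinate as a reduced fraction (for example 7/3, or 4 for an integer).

M = (23/2, 31/2)
C = (3, 20)

1. M_x = 23/2  [2·M = A+B = (13, 17)+(10, 14)]
2. M_y = 31/2  [2·M = A+B = (13, 17)+(10, 14)]
   so M = (23/2, 31/2)
3. C_x = 3  [C = 2·N−B = 2·(13/2, 17)−(10, 14)]
4. C_y = 20  [C = 2·N−B = 2·(13/2, 17)−(10, 14)]
   so C = (3, 20)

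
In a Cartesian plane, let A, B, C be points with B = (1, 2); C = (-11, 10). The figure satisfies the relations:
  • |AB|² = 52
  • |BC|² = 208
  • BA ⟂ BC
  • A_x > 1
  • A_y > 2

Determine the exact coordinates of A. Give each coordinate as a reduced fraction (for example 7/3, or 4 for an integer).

A = (5, 8)

1. A_x = 5  [[BA ⟂ BC ⇒ -12x+8y-4=0] ∩ [|A−(1, 2)|²=52]]
2. A_y = 8  [[BA ⟂ BC ⇒ -12x+8y-4=0] ∩ [|A−(1, 2)|²=52]]
   so A = (5, 8)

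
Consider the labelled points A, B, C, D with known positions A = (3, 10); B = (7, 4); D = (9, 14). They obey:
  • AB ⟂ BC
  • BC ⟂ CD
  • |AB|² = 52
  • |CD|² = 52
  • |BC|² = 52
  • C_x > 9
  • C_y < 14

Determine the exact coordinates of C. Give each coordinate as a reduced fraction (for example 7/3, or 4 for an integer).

C = (13, 8)

1. C_x = 13  [[AB ⟂ BC ⇒ 4x-6y-4=0] ∩ [|C−(9, 14)|²=52]]
2. C_y = 8  [[AB ⟂ BC ⇒ 4x-6y-4=0] ∩ [|C−(9, 14)|²=52]]
   so C = (13, 8)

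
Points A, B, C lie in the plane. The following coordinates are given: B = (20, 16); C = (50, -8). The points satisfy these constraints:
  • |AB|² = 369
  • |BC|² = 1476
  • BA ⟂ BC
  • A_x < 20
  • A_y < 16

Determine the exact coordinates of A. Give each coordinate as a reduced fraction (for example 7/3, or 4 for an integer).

1. A_x = 8  [[BA ⟂ BC ⇒ 30x-24y-216=0] ∩ [|A−(20, 16)|²=369]]
2. A_y = 1  [[BA ⟂ BC ⇒ 30x-24y-216=0] ∩ [|A−(20, 16)|²=369]]
   so A = (8, 1)

A = (8, 1)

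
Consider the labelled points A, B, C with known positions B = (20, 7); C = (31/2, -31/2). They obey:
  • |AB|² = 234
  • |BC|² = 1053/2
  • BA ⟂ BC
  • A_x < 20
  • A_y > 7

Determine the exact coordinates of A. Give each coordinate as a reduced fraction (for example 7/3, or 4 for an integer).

A = (5, 10)

1. A_x = 5  [[BA ⟂ BC ⇒ -9/2x-45/2y+495/2=0] ∩ [|A−(20, 7)|²=234]]
2. A_y = 10  [[BA ⟂ BC ⇒ -9/2x-45/2y+495/2=0] ∩ [|A−(20, 7)|²=234]]
   so A = (5, 10)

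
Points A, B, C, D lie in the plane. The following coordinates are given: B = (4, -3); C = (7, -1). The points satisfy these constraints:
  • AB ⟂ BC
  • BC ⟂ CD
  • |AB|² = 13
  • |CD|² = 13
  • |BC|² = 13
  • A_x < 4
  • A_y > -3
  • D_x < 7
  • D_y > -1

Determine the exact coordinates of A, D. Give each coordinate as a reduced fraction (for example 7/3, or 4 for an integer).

1. A_x = 2  [[AB ⟂ BC ⇒ -3x-2y+6=0] ∩ [|A−(4, -3)|²=13]]
2. A_y = 0  [[AB ⟂ BC ⇒ -3x-2y+6=0] ∩ [|A−(4, -3)|²=13]]
   so A = (2, 0)
3. D_x = 5  [[BC ⟂ CD ⇒ 3x+2y-19=0] ∩ [|D−(7, -1)|²=13]]
4. D_y = 2  [[BC ⟂ CD ⇒ 3x+2y-19=0] ∩ [|D−(7, -1)|²=13]]
   so D = (5, 2)

A = (2, 0)
D = (5, 2)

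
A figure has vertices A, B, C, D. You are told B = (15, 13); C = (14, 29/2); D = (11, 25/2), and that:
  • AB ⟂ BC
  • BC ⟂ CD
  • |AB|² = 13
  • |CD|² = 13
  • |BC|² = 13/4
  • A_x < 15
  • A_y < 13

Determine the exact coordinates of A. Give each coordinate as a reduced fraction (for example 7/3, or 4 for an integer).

1. A_x = 12  [[AB ⟂ BC ⇒ 1x-3/2y+9/2=0] ∩ [|A−(15, 13)|²=13]]
2. A_y = 11  [[AB ⟂ BC ⇒ 1x-3/2y+9/2=0] ∩ [|A−(15, 13)|²=13]]
   so A = (12, 11)

A = (12, 11)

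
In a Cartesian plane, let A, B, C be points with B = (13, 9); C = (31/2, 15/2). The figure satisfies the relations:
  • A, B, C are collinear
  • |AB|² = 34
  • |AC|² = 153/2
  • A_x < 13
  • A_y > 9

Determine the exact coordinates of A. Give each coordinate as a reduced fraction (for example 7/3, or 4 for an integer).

1. A_x = 8  [[A, B, C are collinear ⇒ 3/2x+5/2y-42=0] ∩ [|A−(13, 9)|²=34]]
2. A_y = 12  [[A, B, C are collinear ⇒ 3/2x+5/2y-42=0] ∩ [|A−(13, 9)|²=34]]
   so A = (8, 12)

A = (8, 12)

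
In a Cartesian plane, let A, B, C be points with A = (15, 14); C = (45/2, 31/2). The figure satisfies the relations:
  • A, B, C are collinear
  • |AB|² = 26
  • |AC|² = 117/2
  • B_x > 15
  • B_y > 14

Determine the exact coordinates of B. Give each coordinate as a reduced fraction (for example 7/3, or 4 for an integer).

B = (20, 15)

1. B_x = 20  [[A, B, C are collinear ⇒ 3/2x-15/2y+165/2=0] ∩ [|B−(15, 14)|²=26]]
2. B_y = 15  [[A, B, C are collinear ⇒ 3/2x-15/2y+165/2=0] ∩ [|B−(15, 14)|²=26]]
   so B = (20, 15)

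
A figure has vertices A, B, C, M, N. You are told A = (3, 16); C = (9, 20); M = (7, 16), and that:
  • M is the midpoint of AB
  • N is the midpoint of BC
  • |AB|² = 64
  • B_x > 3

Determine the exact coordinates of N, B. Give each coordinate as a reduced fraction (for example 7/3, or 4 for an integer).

N = (10, 18)
B = (11, 16)

1. B_x = 11  [B = 2·M−A = 2·(7, 16)−(3, 16)]
2. B_y = 16  [B = 2·M−A = 2·(7, 16)−(3, 16)]
   so B = (11, 16)
3. N_x = 10  [2·N = B+C = (11, 16)+(9, 20)]
4. N_y = 18  [2·N = B+C = (11, 16)+(9, 20)]
   so N = (10, 18)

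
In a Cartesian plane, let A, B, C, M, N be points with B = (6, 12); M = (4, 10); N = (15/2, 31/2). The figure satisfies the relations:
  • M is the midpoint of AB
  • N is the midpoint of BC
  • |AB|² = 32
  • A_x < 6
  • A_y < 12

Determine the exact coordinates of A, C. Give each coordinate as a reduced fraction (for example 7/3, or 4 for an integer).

A = (2, 8)
C = (9, 19)

1. A_x = 2  [A = 2·M−B = 2·(4, 10)−(6, 12)]
2. A_y = 8  [A = 2·M−B = 2·(4, 10)−(6, 12)]
   so A = (2, 8)
3. C_x = 9  [C = 2·N−B = 2·(15/2, 31/2)−(6, 12)]
4. C_y = 19  [C = 2·N−B = 2·(15/2, 31/2)−(6, 12)]
   so C = (9, 19)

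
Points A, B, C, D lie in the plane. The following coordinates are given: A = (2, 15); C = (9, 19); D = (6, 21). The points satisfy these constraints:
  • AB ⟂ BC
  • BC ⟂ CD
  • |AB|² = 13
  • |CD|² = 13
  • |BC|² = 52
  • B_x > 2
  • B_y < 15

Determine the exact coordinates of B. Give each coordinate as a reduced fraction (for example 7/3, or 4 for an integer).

B = (5, 13)

1. B_x = 5  [[BC ⟂ CD ⇒ 3x-2y+11=0] ∩ [|B−(2, 15)|²=13]]
2. B_y = 13  [[BC ⟂ CD ⇒ 3x-2y+11=0] ∩ [|B−(2, 15)|²=13]]
   so B = (5, 13)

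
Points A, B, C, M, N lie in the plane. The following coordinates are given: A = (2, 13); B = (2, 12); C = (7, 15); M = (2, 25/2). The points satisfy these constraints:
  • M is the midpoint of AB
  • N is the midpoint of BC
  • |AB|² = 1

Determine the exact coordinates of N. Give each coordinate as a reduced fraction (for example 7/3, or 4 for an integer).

1. N_x = 9/2  [2·N = B+C = (2, 12)+(7, 15)]
2. N_y = 27/2  [2·N = B+C = (2, 12)+(7, 15)]
   so N = (9/2, 27/2)

N = (9/2, 27/2)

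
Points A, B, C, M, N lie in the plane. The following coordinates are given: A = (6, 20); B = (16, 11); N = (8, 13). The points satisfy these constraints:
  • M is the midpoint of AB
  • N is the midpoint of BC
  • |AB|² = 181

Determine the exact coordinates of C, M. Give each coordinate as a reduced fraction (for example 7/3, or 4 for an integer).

1. M_x = 11  [2·M = A+B = (6, 20)+(16, 11)]
2. M_y = 31/2  [2·M = A+B = (6, 20)+(16, 11)]
   so M = (11, 31/2)
3. C_x = 0  [C = 2·N−B = 2·(8, 13)−(16, 11)]
4. C_y = 15  [C = 2·N−B = 2·(8, 13)−(16, 11)]
   so C = (0, 15)

C = (0, 15)
M = (11, 31/2)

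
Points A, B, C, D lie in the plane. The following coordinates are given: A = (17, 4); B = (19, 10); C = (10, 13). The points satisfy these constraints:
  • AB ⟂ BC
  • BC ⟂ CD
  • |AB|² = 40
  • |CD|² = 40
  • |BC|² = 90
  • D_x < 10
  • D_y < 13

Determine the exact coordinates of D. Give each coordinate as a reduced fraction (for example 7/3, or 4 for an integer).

D = (8, 7)

1. D_x = 8  [[BC ⟂ CD ⇒ -9x+3y+51=0] ∩ [|D−(10, 13)|²=40]]
2. D_y = 7  [[BC ⟂ CD ⇒ -9x+3y+51=0] ∩ [|D−(10, 13)|²=40]]
   so D = (8, 7)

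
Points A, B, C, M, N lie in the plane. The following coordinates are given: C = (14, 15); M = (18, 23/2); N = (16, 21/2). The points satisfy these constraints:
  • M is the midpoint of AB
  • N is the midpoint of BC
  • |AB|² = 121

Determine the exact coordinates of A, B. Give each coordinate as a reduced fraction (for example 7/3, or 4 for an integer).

A = (18, 17)
B = (18, 6)

1. B_x = 18  [B = 2·N−C = 2·(16, 21/2)−(14, 15)]
2. B_y = 6  [B = 2·N−C = 2·(16, 21/2)−(14, 15)]
   so B = (18, 6)
3. A_x = 18  [A = 2·M−B = 2·(18, 23/2)−(18, 6)]
4. A_y = 17  [A = 2·M−B = 2·(18, 23/2)−(18, 6)]
   so A = (18, 17)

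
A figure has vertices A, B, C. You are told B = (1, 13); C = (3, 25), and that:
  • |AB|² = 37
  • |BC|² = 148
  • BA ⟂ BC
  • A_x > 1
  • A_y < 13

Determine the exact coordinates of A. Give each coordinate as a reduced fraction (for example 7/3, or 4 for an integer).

A = (7, 12)

1. A_x = 7  [[BA ⟂ BC ⇒ 2x+12y-158=0] ∩ [|A−(1, 13)|²=37]]
2. A_y = 12  [[BA ⟂ BC ⇒ 2x+12y-158=0] ∩ [|A−(1, 13)|²=37]]
   so A = (7, 12)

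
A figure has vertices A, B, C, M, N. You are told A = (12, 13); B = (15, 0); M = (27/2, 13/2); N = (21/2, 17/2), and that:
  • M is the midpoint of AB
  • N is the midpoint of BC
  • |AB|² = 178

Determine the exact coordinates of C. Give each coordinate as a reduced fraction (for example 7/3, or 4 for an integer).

C = (6, 17)

1. C_x = 6  [C = 2·N−B = 2·(21/2, 17/2)−(15, 0)]
2. C_y = 17  [C = 2·N−B = 2·(21/2, 17/2)−(15, 0)]
   so C = (6, 17)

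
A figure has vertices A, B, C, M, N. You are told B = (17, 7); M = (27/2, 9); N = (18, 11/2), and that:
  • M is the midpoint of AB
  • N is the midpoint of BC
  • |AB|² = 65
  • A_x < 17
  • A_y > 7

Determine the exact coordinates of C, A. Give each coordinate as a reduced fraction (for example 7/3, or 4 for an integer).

1. A_x = 10  [A = 2·M−B = 2·(27/2, 9)−(17, 7)]
2. A_y = 11  [A = 2·M−B = 2·(27/2, 9)−(17, 7)]
   so A = (10, 11)
3. C_x = 19  [C = 2·N−B = 2·(18, 11/2)−(17, 7)]
4. C_y = 4  [C = 2·N−B = 2·(18, 11/2)−(17, 7)]
   so C = (19, 4)

C = (19, 4)
A = (10, 11)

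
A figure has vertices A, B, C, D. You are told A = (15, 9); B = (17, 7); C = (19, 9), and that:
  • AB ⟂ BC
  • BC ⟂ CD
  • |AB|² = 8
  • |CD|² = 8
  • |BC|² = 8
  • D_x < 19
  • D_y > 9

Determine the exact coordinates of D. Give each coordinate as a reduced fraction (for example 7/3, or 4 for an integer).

D = (17, 11)

1. D_x = 17  [[BC ⟂ CD ⇒ 2x+2y-56=0] ∩ [|D−(19, 9)|²=8]]
2. D_y = 11  [[BC ⟂ CD ⇒ 2x+2y-56=0] ∩ [|D−(19, 9)|²=8]]
   so D = (17, 11)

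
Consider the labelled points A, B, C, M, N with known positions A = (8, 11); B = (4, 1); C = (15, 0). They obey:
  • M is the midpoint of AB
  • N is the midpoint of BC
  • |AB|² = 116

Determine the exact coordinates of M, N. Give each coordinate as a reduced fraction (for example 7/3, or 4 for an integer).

1. M_x = 6  [2·M = A+B = (8, 11)+(4, 1)]
2. M_y = 6  [2·M = A+B = (8, 11)+(4, 1)]
   so M = (6, 6)
3. N_x = 19/2  [2·N = B+C = (4, 1)+(15, 0)]
4. N_y = 1/2  [2·N = B+C = (4, 1)+(15, 0)]
   so N = (19/2, 1/2)

M = (6, 6)
N = (19/2, 1/2)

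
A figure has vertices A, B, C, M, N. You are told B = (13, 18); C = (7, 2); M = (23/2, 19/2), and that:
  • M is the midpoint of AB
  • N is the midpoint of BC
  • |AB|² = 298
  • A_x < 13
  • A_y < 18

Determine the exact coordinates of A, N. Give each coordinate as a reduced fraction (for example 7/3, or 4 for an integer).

A = (10, 1)
N = (10, 10)

1. A_x = 10  [A = 2·M−B = 2·(23/2, 19/2)−(13, 18)]
2. A_y = 1  [A = 2·M−B = 2·(23/2, 19/2)−(13, 18)]
   so A = (10, 1)
3. N_x = 10  [2·N = B+C = (13, 18)+(7, 2)]
4. N_y = 10  [2·N = B+C = (13, 18)+(7, 2)]
   so N = (10, 10)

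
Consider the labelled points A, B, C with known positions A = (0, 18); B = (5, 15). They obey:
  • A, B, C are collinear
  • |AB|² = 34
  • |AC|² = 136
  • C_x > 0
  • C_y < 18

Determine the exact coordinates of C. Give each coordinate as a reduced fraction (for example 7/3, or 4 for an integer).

1. C_x = 10  [[A, B, C are collinear ⇒ 3x+5y-90=0] ∩ [|C−(0, 18)|²=136]]
2. C_y = 12  [[A, B, C are collinear ⇒ 3x+5y-90=0] ∩ [|C−(0, 18)|²=136]]
   so C = (10, 12)

C = (10, 12)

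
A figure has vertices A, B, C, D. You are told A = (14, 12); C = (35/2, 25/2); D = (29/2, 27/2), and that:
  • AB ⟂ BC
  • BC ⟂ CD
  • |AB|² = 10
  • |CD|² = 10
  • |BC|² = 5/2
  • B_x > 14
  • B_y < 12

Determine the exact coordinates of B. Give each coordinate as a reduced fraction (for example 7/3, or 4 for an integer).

1. B_x = 17  [[BC ⟂ CD ⇒ 3x-1y-40=0] ∩ [|B−(14, 12)|²=10]]
2. B_y = 11  [[BC ⟂ CD ⇒ 3x-1y-40=0] ∩ [|B−(14, 12)|²=10]]
   so B = (17, 11)

B = (17, 11)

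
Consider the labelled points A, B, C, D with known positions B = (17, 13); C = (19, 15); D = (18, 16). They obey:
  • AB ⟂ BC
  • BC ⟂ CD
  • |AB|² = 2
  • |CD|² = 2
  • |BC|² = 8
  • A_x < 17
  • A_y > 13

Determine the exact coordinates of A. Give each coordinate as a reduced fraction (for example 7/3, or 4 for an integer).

1. A_x = 16  [[AB ⟂ BC ⇒ -2x-2y+60=0] ∩ [|A−(17, 13)|²=2]]
2. A_y = 14  [[AB ⟂ BC ⇒ -2x-2y+60=0] ∩ [|A−(17, 13)|²=2]]
   so A = (16, 14)

A = (16, 14)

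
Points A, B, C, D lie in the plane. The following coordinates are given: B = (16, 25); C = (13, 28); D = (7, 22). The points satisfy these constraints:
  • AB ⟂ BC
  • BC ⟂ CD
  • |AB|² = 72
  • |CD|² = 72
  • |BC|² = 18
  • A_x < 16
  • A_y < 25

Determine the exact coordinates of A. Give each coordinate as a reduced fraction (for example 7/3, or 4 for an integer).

A = (10, 19)

1. A_x = 10  [[AB ⟂ BC ⇒ 3x-3y+27=0] ∩ [|A−(16, 25)|²=72]]
2. A_y = 19  [[AB ⟂ BC ⇒ 3x-3y+27=0] ∩ [|A−(16, 25)|²=72]]
   so A = (10, 19)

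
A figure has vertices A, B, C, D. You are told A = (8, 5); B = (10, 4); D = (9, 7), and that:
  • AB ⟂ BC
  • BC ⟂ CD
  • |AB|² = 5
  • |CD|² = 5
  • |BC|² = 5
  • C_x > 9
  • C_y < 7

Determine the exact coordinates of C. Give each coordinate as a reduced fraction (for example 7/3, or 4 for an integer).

1. C_x = 11  [[AB ⟂ BC ⇒ 2x-1y-16=0] ∩ [|C−(9, 7)|²=5]]
2. C_y = 6  [[AB ⟂ BC ⇒ 2x-1y-16=0] ∩ [|C−(9, 7)|²=5]]
   so C = (11, 6)

C = (11, 6)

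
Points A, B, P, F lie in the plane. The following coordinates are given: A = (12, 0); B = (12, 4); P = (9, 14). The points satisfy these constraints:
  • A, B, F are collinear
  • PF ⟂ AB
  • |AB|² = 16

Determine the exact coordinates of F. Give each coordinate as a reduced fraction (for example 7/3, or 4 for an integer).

F = (12, 14)

1. F_x = 12  [[A, B, F are collinear ⇒ -4x+48=0] ∩ [PF ⟂ AB ⇒ 4y-56=0]]
2. F_y = 14  [[A, B, F are collinear ⇒ -4x+48=0] ∩ [PF ⟂ AB ⇒ 4y-56=0]]
   so F = (12, 14)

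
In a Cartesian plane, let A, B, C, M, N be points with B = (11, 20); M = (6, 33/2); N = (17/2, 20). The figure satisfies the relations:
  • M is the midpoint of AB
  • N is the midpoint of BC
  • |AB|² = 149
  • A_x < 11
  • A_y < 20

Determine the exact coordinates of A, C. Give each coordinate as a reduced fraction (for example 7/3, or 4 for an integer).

1. A_x = 1  [A = 2·M−B = 2·(6, 33/2)−(11, 20)]
2. A_y = 13  [A = 2·M−B = 2·(6, 33/2)−(11, 20)]
   so A = (1, 13)
3. C_x = 6  [C = 2·N−B = 2·(17/2, 20)−(11, 20)]
4. C_y = 20  [C = 2·N−B = 2·(17/2, 20)−(11, 20)]
   so C = (6, 20)

A = (1, 13)
C = (6, 20)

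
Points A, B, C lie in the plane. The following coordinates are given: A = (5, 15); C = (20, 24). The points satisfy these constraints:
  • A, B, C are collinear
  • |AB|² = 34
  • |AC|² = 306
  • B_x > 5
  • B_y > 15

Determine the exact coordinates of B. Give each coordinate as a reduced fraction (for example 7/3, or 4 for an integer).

B = (10, 18)

1. B_x = 10  [[A, B, C are collinear ⇒ 9x-15y+180=0] ∩ [|B−(5, 15)|²=34]]
2. B_y = 18  [[A, B, C are collinear ⇒ 9x-15y+180=0] ∩ [|B−(5, 15)|²=34]]
   so B = (10, 18)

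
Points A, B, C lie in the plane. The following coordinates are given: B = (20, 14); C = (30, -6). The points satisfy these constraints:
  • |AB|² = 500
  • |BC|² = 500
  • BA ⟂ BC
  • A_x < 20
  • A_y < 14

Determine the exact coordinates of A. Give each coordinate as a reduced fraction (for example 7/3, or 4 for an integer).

1. A_x = 0  [[BA ⟂ BC ⇒ 10x-20y+80=0] ∩ [|A−(20, 14)|²=500]]
2. A_y = 4  [[BA ⟂ BC ⇒ 10x-20y+80=0] ∩ [|A−(20, 14)|²=500]]
   so A = (0, 4)

A = (0, 4)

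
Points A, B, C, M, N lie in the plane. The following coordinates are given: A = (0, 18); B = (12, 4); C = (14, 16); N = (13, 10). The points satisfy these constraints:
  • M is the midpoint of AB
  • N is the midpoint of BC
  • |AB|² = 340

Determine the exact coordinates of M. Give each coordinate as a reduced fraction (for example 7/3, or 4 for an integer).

1. M_x = 6  [2·M = A+B = (0, 18)+(12, 4)]
2. M_y = 11  [2·M = A+B = (0, 18)+(12, 4)]
   so M = (6, 11)

M = (6, 11)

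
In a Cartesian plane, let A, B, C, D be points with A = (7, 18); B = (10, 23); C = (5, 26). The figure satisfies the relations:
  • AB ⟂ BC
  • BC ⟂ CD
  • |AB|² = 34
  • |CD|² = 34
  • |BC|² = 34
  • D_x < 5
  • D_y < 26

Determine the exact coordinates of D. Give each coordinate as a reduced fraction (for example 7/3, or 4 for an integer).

1. D_x = 2  [[BC ⟂ CD ⇒ -5x+3y-53=0] ∩ [|D−(5, 26)|²=34]]
2. D_y = 21  [[BC ⟂ CD ⇒ -5x+3y-53=0] ∩ [|D−(5, 26)|²=34]]
   so D = (2, 21)

D = (2, 21)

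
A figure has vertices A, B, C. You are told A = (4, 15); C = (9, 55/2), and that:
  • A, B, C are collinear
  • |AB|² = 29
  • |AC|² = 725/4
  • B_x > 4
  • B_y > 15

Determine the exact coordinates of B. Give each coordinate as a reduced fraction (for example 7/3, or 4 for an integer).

B = (6, 20)

1. B_x = 6  [[A, B, C are collinear ⇒ 25/2x-5y+25=0] ∩ [|B−(4, 15)|²=29]]
2. B_y = 20  [[A, B, C are collinear ⇒ 25/2x-5y+25=0] ∩ [|B−(4, 15)|²=29]]
   so B = (6, 20)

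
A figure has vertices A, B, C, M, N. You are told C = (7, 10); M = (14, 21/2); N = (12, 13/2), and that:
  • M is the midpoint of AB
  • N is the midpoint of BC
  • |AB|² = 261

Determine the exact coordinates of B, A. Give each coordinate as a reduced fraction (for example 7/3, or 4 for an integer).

B = (17, 3)
A = (11, 18)

1. B_x = 17  [B = 2·N−C = 2·(12, 13/2)−(7, 10)]
2. B_y = 3  [B = 2·N−C = 2·(12, 13/2)−(7, 10)]
   so B = (17, 3)
3. A_x = 11  [A = 2·M−B = 2·(14, 21/2)−(17, 3)]
4. A_y = 18  [A = 2·M−B = 2·(14, 21/2)−(17, 3)]
   so A = (11, 18)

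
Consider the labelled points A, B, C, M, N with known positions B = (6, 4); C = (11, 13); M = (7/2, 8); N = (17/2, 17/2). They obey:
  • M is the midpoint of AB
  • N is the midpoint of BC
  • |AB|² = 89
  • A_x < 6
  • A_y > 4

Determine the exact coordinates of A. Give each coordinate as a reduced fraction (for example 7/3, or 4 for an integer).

A = (1, 12)

1. A_x = 1  [A = 2·M−B = 2·(7/2, 8)−(6, 4)]
2. A_y = 12  [A = 2·M−B = 2·(7/2, 8)−(6, 4)]
   so A = (1, 12)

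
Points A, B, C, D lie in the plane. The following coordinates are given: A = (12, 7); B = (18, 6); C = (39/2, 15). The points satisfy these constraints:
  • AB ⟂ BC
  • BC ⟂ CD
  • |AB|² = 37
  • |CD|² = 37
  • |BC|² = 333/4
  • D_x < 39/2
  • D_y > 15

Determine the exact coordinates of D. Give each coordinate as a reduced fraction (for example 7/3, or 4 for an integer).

D = (27/2, 16)

1. D_x = 27/2  [[BC ⟂ CD ⇒ 3/2x+9y-657/4=0] ∩ [|D−(39/2, 15)|²=37]]
2. D_y = 16  [[BC ⟂ CD ⇒ 3/2x+9y-657/4=0] ∩ [|D−(39/2, 15)|²=37]]
   so D = (27/2, 16)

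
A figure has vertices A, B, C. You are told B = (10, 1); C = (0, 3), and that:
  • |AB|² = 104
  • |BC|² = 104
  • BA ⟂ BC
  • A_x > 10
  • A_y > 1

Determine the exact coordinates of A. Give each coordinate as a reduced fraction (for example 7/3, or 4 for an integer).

1. A_x = 12  [[BA ⟂ BC ⇒ -10x+2y+98=0] ∩ [|A−(10, 1)|²=104]]
2. A_y = 11  [[BA ⟂ BC ⇒ -10x+2y+98=0] ∩ [|A−(10, 1)|²=104]]
   so A = (12, 11)

A = (12, 11)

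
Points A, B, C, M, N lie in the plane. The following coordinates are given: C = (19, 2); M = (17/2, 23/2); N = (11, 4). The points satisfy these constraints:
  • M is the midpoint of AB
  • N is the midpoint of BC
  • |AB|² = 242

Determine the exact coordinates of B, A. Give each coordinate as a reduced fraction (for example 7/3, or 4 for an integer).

1. B_x = 3  [B = 2·N−C = 2·(11, 4)−(19, 2)]
2. B_y = 6  [B = 2·N−C = 2·(11, 4)−(19, 2)]
   so B = (3, 6)
3. A_x = 14  [A = 2·M−B = 2·(17/2, 23/2)−(3, 6)]
4. A_y = 17  [A = 2·M−B = 2·(17/2, 23/2)−(3, 6)]
   so A = (14, 17)

B = (3, 6)
A = (14, 17)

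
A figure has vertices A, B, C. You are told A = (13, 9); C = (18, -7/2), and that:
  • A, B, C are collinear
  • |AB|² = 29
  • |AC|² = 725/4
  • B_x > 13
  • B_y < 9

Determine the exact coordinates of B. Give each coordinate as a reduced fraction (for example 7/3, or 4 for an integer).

1. B_x = 15  [[A, B, C are collinear ⇒ -25/2x-5y+415/2=0] ∩ [|B−(13, 9)|²=29]]
2. B_y = 4  [[A, B, C are collinear ⇒ -25/2x-5y+415/2=0] ∩ [|B−(13, 9)|²=29]]
   so B = (15, 4)

B = (15, 4)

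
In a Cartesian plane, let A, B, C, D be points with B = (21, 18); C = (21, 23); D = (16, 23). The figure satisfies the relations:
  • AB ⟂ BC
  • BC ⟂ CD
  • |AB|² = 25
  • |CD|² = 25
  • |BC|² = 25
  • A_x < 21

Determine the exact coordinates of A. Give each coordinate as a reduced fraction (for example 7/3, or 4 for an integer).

A = (16, 18)

1. A_x = 16  [[AB ⟂ BC ⇒ -5y+90=0] ∩ [|A−(21, 18)|²=25]]
2. A_y = 18  [[AB ⟂ BC ⇒ -5y+90=0] ∩ [|A−(21, 18)|²=25]]
   so A = (16, 18)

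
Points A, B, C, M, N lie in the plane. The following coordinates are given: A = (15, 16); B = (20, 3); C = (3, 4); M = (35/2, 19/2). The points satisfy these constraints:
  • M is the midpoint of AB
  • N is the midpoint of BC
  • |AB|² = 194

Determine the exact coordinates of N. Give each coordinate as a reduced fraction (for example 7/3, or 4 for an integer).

N = (23/2, 7/2)

1. N_x = 23/2  [2·N = B+C = (20, 3)+(3, 4)]
2. N_y = 7/2  [2·N = B+C = (20, 3)+(3, 4)]
   so N = (23/2, 7/2)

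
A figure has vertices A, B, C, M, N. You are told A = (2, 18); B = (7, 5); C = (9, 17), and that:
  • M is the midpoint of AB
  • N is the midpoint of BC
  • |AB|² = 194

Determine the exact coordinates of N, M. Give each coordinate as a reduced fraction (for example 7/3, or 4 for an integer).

1. M_x = 9/2  [2·M = A+B = (2, 18)+(7, 5)]
2. M_y = 23/2  [2·M = A+B = (2, 18)+(7, 5)]
   so M = (9/2, 23/2)
3. N_x = 8  [2·N = B+C = (7, 5)+(9, 17)]
4. N_y = 11  [2·N = B+C = (7, 5)+(9, 17)]
   so N = (8, 11)

N = (8, 11)
M = (9/2, 23/2)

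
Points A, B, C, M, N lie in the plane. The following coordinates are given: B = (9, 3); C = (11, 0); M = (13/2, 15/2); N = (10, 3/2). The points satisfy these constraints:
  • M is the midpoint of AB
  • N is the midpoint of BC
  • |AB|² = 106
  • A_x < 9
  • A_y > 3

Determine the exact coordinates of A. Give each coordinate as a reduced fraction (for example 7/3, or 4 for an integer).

1. A_x = 4  [A = 2·M−B = 2·(13/2, 15/2)−(9, 3)]
2. A_y = 12  [A = 2·M−B = 2·(13/2, 15/2)−(9, 3)]
   so A = (4, 12)

A = (4, 12)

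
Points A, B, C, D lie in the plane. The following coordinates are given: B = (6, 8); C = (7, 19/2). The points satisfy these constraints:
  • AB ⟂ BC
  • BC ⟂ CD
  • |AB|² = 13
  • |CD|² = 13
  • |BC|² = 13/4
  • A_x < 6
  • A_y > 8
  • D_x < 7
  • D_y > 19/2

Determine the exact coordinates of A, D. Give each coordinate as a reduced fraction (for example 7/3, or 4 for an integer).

A = (3, 10)
D = (4, 23/2)

1. A_x = 3  [[AB ⟂ BC ⇒ -1x-3/2y+18=0] ∩ [|A−(6, 8)|²=13]]
2. A_y = 10  [[AB ⟂ BC ⇒ -1x-3/2y+18=0] ∩ [|A−(6, 8)|²=13]]
   so A = (3, 10)
3. D_x = 4  [[BC ⟂ CD ⇒ 1x+3/2y-85/4=0] ∩ [|D−(7, 19/2)|²=13]]
4. D_y = 23/2  [[BC ⟂ CD ⇒ 1x+3/2y-85/4=0] ∩ [|D−(7, 19/2)|²=13]]
   so D = (4, 23/2)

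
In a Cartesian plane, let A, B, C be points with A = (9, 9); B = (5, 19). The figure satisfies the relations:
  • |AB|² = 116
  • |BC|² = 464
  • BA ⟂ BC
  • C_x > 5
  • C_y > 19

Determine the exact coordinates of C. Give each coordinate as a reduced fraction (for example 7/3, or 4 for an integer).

C = (25, 27)

1. C_x = 25  [[BA ⟂ BC ⇒ 4x-10y+170=0] ∩ [|C−(5, 19)|²=464]]
2. C_y = 27  [[BA ⟂ BC ⇒ 4x-10y+170=0] ∩ [|C−(5, 19)|²=464]]
   so C = (25, 27)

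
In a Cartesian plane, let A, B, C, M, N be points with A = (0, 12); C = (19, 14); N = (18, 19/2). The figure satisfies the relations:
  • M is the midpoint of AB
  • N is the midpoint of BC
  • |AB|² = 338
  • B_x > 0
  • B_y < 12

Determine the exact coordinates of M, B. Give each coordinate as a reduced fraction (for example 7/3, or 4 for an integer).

M = (17/2, 17/2)
B = (17, 5)

1. B_x = 17  [B = 2·N−C = 2·(18, 19/2)−(19, 14)]
2. B_y = 5  [B = 2·N−C = 2·(18, 19/2)−(19, 14)]
   so B = (17, 5)
3. M_x = 17/2  [2·M = A+B = (0, 12)+(17, 5)]
4. M_y = 17/2  [2·M = A+B = (0, 12)+(17, 5)]
   so M = (17/2, 17/2)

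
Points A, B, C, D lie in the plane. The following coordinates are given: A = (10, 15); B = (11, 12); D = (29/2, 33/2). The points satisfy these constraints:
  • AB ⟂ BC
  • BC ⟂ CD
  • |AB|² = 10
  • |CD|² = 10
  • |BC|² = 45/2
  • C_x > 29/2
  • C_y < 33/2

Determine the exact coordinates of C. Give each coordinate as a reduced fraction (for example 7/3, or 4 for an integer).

C = (31/2, 27/2)

1. C_x = 31/2  [[AB ⟂ BC ⇒ 1x-3y+25=0] ∩ [|C−(29/2, 33/2)|²=10]]
2. C_y = 27/2  [[AB ⟂ BC ⇒ 1x-3y+25=0] ∩ [|C−(29/2, 33/2)|²=10]]
   so C = (31/2, 27/2)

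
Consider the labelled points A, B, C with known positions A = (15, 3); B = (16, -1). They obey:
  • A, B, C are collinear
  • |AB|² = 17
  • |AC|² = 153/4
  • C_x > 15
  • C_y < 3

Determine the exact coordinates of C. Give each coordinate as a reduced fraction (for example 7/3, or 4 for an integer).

1. C_x = 33/2  [[A, B, C are collinear ⇒ 4x+1y-63=0] ∩ [|C−(15, 3)|²=153/4]]
2. C_y = -3  [[A, B, C are collinear ⇒ 4x+1y-63=0] ∩ [|C−(15, 3)|²=153/4]]
   so C = (33/2, -3)

C = (33/2, -3)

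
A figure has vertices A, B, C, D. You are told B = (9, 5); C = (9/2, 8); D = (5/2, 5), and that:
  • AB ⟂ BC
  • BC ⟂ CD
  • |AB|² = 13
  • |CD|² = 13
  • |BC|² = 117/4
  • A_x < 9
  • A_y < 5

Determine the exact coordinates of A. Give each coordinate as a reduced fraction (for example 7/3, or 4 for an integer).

A = (7, 2)

1. A_x = 7  [[AB ⟂ BC ⇒ 9/2x-3y-51/2=0] ∩ [|A−(9, 5)|²=13]]
2. A_y = 2  [[AB ⟂ BC ⇒ 9/2x-3y-51/2=0] ∩ [|A−(9, 5)|²=13]]
   so A = (7, 2)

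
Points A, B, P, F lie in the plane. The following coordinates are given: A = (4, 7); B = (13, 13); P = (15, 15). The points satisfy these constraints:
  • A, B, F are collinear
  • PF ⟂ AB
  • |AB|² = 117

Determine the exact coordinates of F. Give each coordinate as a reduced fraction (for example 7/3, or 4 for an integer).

F = (199/13, 189/13)

1. F_x = 199/13  [[A, B, F are collinear ⇒ -6x+9y-39=0] ∩ [PF ⟂ AB ⇒ 9x+6y-225=0]]
2. F_y = 189/13  [[A, B, F are collinear ⇒ -6x+9y-39=0] ∩ [PF ⟂ AB ⇒ 9x+6y-225=0]]
   so F = (199/13, 189/13)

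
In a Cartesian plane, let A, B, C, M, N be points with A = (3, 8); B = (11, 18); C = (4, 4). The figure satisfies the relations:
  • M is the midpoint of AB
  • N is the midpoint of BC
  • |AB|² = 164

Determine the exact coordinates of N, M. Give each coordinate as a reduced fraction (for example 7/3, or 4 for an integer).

N = (15/2, 11)
M = (7, 13)

1. M_x = 7  [2·M = A+B = (3, 8)+(11, 18)]
2. M_y = 13  [2·M = A+B = (3, 8)+(11, 18)]
   so M = (7, 13)
3. N_x = 15/2  [2·N = B+C = (11, 18)+(4, 4)]
4. N_y = 11  [2·N = B+C = (11, 18)+(4, 4)]
   so N = (15/2, 11)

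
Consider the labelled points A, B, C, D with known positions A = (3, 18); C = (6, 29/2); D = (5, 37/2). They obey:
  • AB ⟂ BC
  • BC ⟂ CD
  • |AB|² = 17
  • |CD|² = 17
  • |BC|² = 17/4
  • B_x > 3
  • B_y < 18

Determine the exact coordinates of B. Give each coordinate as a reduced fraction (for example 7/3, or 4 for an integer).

B = (4, 14)

1. B_x = 4  [[BC ⟂ CD ⇒ 1x-4y+52=0] ∩ [|B−(3, 18)|²=17]]
2. B_y = 14  [[BC ⟂ CD ⇒ 1x-4y+52=0] ∩ [|B−(3, 18)|²=17]]
   so B = (4, 14)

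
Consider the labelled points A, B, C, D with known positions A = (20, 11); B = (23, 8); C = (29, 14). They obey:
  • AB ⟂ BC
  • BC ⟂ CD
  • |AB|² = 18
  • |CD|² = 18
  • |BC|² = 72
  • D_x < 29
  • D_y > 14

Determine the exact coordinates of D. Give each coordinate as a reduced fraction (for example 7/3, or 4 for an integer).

D = (26, 17)

1. D_x = 26  [[BC ⟂ CD ⇒ 6x+6y-258=0] ∩ [|D−(29, 14)|²=18]]
2. D_y = 17  [[BC ⟂ CD ⇒ 6x+6y-258=0] ∩ [|D−(29, 14)|²=18]]
   so D = (26, 17)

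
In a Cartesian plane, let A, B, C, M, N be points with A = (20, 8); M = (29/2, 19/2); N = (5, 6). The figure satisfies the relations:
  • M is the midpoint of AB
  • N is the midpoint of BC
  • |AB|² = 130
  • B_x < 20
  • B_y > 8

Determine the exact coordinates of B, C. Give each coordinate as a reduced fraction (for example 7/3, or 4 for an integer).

B = (9, 11)
C = (1, 1)

1. B_x = 9  [B = 2·M−A = 2·(29/2, 19/2)−(20, 8)]
2. B_y = 11  [B = 2·M−A = 2·(29/2, 19/2)−(20, 8)]
   so B = (9, 11)
3. C_x = 1  [C = 2·N−B = 2·(5, 6)−(9, 11)]
4. C_y = 1  [C = 2·N−B = 2·(5, 6)−(9, 11)]
   so C = (1, 1)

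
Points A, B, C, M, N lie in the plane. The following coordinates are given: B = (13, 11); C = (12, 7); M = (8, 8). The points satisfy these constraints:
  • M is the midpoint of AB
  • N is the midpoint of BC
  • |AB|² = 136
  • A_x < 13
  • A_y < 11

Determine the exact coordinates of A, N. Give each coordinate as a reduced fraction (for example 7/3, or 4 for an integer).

A = (3, 5)
N = (25/2, 9)

1. A_x = 3  [A = 2·M−B = 2·(8, 8)−(13, 11)]
2. A_y = 5  [A = 2·M−B = 2·(8, 8)−(13, 11)]
   so A = (3, 5)
3. N_x = 25/2  [2·N = B+C = (13, 11)+(12, 7)]
4. N_y = 9  [2·N = B+C = (13, 11)+(12, 7)]
   so N = (25/2, 9)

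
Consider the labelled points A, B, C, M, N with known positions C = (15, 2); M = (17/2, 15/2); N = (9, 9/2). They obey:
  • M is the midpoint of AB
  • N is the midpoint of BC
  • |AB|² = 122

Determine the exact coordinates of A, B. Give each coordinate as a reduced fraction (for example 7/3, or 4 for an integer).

1. B_x = 3  [B = 2·N−C = 2·(9, 9/2)−(15, 2)]
2. B_y = 7  [B = 2·N−C = 2·(9, 9/2)−(15, 2)]
   so B = (3, 7)
3. A_x = 14  [A = 2·M−B = 2·(17/2, 15/2)−(3, 7)]
4. A_y = 8  [A = 2·M−B = 2·(17/2, 15/2)−(3, 7)]
   so A = (14, 8)

A = (14, 8)
B = (3, 7)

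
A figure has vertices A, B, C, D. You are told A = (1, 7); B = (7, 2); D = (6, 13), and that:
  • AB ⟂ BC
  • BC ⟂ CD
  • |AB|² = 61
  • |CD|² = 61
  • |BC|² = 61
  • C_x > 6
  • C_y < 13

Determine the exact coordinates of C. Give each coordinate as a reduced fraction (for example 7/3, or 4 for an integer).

1. C_x = 12  [[AB ⟂ BC ⇒ 6x-5y-32=0] ∩ [|C−(6, 13)|²=61]]
2. C_y = 8  [[AB ⟂ BC ⇒ 6x-5y-32=0] ∩ [|C−(6, 13)|²=61]]
   so C = (12, 8)

C = (12, 8)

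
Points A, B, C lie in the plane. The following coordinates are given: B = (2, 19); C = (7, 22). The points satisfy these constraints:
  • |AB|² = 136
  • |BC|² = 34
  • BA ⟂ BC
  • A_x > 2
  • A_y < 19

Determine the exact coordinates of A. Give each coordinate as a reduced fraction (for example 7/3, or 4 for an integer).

A = (8, 9)

1. A_x = 8  [[BA ⟂ BC ⇒ 5x+3y-67=0] ∩ [|A−(2, 19)|²=136]]
2. A_y = 9  [[BA ⟂ BC ⇒ 5x+3y-67=0] ∩ [|A−(2, 19)|²=136]]
   so A = (8, 9)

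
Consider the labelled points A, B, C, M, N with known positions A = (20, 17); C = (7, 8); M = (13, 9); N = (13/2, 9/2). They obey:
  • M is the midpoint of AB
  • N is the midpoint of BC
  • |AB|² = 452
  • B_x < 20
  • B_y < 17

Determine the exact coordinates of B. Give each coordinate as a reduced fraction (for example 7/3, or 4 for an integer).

B = (6, 1)

1. B_x = 6  [B = 2·M−A = 2·(13, 9)−(20, 17)]
2. B_y = 1  [B = 2·M−A = 2·(13, 9)−(20, 17)]
   so B = (6, 1)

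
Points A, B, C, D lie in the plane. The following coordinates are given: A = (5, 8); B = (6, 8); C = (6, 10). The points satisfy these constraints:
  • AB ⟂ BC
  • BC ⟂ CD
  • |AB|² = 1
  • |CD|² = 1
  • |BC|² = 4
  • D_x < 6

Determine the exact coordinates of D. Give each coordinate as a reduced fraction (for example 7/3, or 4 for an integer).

D = (5, 10)

1. D_x = 5  [[BC ⟂ CD ⇒ 2y-20=0] ∩ [|D−(6, 10)|²=1]]
2. D_y = 10  [[BC ⟂ CD ⇒ 2y-20=0] ∩ [|D−(6, 10)|²=1]]
   so D = (5, 10)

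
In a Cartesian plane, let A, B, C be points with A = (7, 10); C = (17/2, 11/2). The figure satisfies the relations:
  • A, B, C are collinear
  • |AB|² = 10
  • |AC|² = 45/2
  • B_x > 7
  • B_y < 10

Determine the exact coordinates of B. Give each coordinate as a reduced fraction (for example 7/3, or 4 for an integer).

1. B_x = 8  [[A, B, C are collinear ⇒ -9/2x-3/2y+93/2=0] ∩ [|B−(7, 10)|²=10]]
2. B_y = 7  [[A, B, C are collinear ⇒ -9/2x-3/2y+93/2=0] ∩ [|B−(7, 10)|²=10]]
   so B = (8, 7)

B = (8, 7)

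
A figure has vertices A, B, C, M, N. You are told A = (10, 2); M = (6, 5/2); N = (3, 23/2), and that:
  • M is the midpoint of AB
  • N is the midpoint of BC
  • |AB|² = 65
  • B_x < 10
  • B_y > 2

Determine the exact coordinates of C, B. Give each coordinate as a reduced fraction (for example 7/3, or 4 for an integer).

1. B_x = 2  [B = 2·M−A = 2·(6, 5/2)−(10, 2)]
2. B_y = 3  [B = 2·M−A = 2·(6, 5/2)−(10, 2)]
   so B = (2, 3)
3. C_x = 4  [C = 2·N−B = 2·(3, 23/2)−(2, 3)]
4. C_y = 20  [C = 2·N−B = 2·(3, 23/2)−(2, 3)]
   so C = (4, 20)

C = (4, 20)
B = (2, 3)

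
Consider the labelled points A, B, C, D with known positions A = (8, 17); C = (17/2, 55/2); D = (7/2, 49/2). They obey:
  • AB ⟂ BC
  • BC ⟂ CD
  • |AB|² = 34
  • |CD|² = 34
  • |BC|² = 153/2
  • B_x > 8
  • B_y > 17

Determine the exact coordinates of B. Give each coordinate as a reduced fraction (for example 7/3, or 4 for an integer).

B = (13, 20)

1. B_x = 13  [[BC ⟂ CD ⇒ 5x+3y-125=0] ∩ [|B−(8, 17)|²=34]]
2. B_y = 20  [[BC ⟂ CD ⇒ 5x+3y-125=0] ∩ [|B−(8, 17)|²=34]]
   so B = (13, 20)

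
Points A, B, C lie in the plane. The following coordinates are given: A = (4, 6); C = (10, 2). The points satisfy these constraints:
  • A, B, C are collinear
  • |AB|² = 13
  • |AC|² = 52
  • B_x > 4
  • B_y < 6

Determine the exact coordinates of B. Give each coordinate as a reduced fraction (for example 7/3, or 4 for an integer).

1. B_x = 7  [[A, B, C are collinear ⇒ -4x-6y+52=0] ∩ [|B−(4, 6)|²=13]]
2. B_y = 4  [[A, B, C are collinear ⇒ -4x-6y+52=0] ∩ [|B−(4, 6)|²=13]]
   so B = (7, 4)

B = (7, 4)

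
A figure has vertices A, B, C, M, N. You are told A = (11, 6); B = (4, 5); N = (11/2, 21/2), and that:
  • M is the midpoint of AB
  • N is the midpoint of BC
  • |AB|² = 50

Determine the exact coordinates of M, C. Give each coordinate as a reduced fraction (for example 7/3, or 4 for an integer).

M = (15/2, 11/2)
C = (7, 16)

1. M_x = 15/2  [2·M = A+B = (11, 6)+(4, 5)]
2. M_y = 11/2  [2·M = A+B = (11, 6)+(4, 5)]
   so M = (15/2, 11/2)
3. C_x = 7  [C = 2·N−B = 2·(11/2, 21/2)−(4, 5)]
4. C_y = 16  [C = 2·N−B = 2·(11/2, 21/2)−(4, 5)]
   so C = (7, 16)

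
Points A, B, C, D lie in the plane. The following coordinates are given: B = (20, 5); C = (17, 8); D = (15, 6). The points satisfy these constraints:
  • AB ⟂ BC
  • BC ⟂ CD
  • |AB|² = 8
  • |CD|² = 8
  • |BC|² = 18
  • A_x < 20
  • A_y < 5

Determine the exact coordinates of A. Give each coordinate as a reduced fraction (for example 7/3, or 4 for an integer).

A = (18, 3)

1. A_x = 18  [[AB ⟂ BC ⇒ 3x-3y-45=0] ∩ [|A−(20, 5)|²=8]]
2. A_y = 3  [[AB ⟂ BC ⇒ 3x-3y-45=0] ∩ [|A−(20, 5)|²=8]]
   so A = (18, 3)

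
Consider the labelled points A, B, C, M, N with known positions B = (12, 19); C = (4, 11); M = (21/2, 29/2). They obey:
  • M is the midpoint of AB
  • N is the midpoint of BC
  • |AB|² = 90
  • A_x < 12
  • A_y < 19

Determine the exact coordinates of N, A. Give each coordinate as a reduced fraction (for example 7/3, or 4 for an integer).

N = (8, 15)
A = (9, 10)

1. A_x = 9  [A = 2·M−B = 2·(21/2, 29/2)−(12, 19)]
2. A_y = 10  [A = 2·M−B = 2·(21/2, 29/2)−(12, 19)]
   so A = (9, 10)
3. N_x = 8  [2·N = B+C = (12, 19)+(4, 11)]
4. N_y = 15  [2·N = B+C = (12, 19)+(4, 11)]
   so N = (8, 15)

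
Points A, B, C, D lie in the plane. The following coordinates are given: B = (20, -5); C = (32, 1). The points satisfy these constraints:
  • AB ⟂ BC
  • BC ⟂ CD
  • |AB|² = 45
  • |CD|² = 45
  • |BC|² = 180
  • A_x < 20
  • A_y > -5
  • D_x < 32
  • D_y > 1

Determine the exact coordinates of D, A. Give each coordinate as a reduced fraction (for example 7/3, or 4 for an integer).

1. D_x = 29  [[BC ⟂ CD ⇒ 12x+6y-390=0] ∩ [|D−(32, 1)|²=45]]
2. D_y = 7  [[BC ⟂ CD ⇒ 12x+6y-390=0] ∩ [|D−(32, 1)|²=45]]
   so D = (29, 7)
3. A_x = 17  [[AB ⟂ BC ⇒ -12x-6y+210=0] ∩ [|A−(20, -5)|²=45]]
4. A_y = 1  [[AB ⟂ BC ⇒ -12x-6y+210=0] ∩ [|A−(20, -5)|²=45]]
   so A = (17, 1)

D = (29, 7)
A = (17, 1)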